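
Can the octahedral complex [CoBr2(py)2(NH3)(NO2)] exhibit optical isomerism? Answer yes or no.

yes

In an octahedral complex each vertex has one trans partner and four cis neighbours.
There are 6 geometric isomers: Br trans, py trans; Br trans, py cis; Br cis, py trans; Br cis, py cis (3 arrangements, 2 chiral).
Of these, 2 lack any improper symmetry element and so occur as enantiomeric pairs, giving 6 + 2 = 8 stereoisomers in total.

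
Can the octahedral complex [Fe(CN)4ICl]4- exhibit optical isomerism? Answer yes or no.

no

In an octahedral complex each vertex has one trans partner and four cis neighbours.
Working through the distinct placements yields 2 geometric isomers: I and Cl mutually trans; I and Cl mutually cis.
Each arrangement has an internal mirror plane or centre of symmetry, so none is chiral.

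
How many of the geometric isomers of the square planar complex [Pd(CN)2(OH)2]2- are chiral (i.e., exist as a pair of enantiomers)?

A square has two trans pairs of vertices; adjacent vertices are cis.
There are 2 geometric isomers: CN cis; CN trans.
Each arrangement has an internal mirror plane or centre of symmetry, so none is chiral.

0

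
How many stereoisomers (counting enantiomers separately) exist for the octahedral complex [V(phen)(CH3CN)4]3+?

An octahedron has six vertices in three trans pairs; every non-trans pair is cis.
Each phen is bidentate and must span two cis positions.
Only one geometric arrangement is possible.

1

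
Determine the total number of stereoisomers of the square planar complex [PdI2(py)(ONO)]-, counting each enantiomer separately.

Working through the distinct placements yields 2 geometric isomers: I cis; I trans.
Each arrangement has an internal mirror plane or centre of symmetry, so none is chiral.

2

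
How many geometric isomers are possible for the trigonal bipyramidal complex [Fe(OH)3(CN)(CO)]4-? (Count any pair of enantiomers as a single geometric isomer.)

4

There are 4 geometric isomers: CN axial, CO axial; CN axial, CO equatorial; CN equatorial, CO axial; CN equatorial, CO equatorial.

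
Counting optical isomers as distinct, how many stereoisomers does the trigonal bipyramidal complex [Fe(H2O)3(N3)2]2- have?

Systematic placement gives 3 geometric isomers: N3 both equatorial; N3 one axial, one equatorial; N3 both axial.
Each arrangement has an internal mirror plane or centre of symmetry, so none is chiral.

3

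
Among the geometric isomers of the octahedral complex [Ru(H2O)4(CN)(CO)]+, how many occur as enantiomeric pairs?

0

The six octahedral sites form three mutually perpendicular trans pairs.
The distinct arrangements are (2 in all): CN and CO mutually trans; CN and CO mutually cis.
Each arrangement has an internal mirror plane or centre of symmetry, so none is chiral.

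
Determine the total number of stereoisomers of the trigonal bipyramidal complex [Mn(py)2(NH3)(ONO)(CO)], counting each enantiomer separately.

In a trigonal bipyramid the two axial positions differ from the three equatorial ones.
Exhaustive case analysis gives 7 geometric isomers.
Of these, 3 lack any improper symmetry element and so occur as enantiomeric pairs, giving 7 + 3 = 10 stereoisomers in total.

10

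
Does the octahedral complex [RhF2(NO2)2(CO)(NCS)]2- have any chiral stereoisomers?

yes

In an octahedral complex each vertex has one trans partner and four cis neighbours.
Working through the distinct placements yields 6 geometric isomers: F cis, NO2 trans; F cis, NO2 cis (3 arrangements, 2 chiral); F trans, NO2 trans; F trans, NO2 cis.
Of these, 2 lack any improper symmetry element and so occur as enantiomeric pairs, giving 6 + 2 = 8 stereoisomers in total.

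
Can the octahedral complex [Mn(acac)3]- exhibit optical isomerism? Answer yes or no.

In an octahedral complex each vertex has one trans partner and four cis neighbours.
Each acac is bidentate and must span two cis positions.
Only one geometric arrangement is possible; it has no improper symmetry element, so it exists as a pair of enantiomers (2 stereoisomers).

yes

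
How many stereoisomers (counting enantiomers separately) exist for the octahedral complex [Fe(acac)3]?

The six octahedral sites form three mutually perpendicular trans pairs.
Each acac is bidentate and must span two cis positions.
Only one geometric arrangement is possible; it has no improper symmetry element, so it exists as a pair of enantiomers (2 stereoisomers).

2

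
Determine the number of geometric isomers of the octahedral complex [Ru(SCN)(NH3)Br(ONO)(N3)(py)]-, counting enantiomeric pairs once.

The six octahedral sites form three mutually perpendicular trans pairs.
Placing the ligands in turn and identifying arrangements related by rotation or reflection leaves 15 distinct geometric isomers.

15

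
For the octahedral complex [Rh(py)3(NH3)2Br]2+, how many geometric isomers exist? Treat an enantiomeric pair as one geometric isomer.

3

The distinct arrangements are (3 in all): py mer, NH3 cis; py mer, NH3 trans; py fac, NH3 cis.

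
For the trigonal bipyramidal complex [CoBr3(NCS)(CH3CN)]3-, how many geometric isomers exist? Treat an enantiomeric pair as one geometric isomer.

4

There are 4 geometric isomers: NCS equatorial, CH3CN equatorial; NCS equatorial, CH3CN axial; NCS axial, CH3CN equatorial; NCS axial, CH3CN axial.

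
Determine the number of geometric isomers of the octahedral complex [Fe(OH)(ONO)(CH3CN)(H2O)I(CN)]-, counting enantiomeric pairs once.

In an octahedral complex each vertex has one trans partner and four cis neighbours.
Systematic enumeration (placing each ligand type in turn and discarding arrangements equivalent by rotation or reflection) gives 15 geometric isomers.

15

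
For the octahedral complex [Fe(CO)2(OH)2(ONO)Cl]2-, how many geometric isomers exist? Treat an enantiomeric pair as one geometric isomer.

Systematic placement gives 6 geometric isomers: CO trans, OH cis; CO trans, OH trans; CO cis, OH cis (3 arrangements, 2 chiral); CO cis, OH trans.

6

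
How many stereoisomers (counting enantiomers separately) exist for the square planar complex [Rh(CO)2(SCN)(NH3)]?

2

A square has two trans pairs of vertices; adjacent vertices are cis.
Systematic placement gives 2 geometric isomers: CO cis; CO trans.
Each arrangement has an internal mirror plane or centre of symmetry, so none is chiral.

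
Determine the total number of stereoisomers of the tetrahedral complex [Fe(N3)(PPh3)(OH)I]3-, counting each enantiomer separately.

Only one geometric arrangement is possible; it has no improper symmetry element, so it exists as a pair of enantiomers (2 stereoisomers).

2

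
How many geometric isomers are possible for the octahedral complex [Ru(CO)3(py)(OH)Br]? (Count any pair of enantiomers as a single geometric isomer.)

4

An octahedron has six vertices in three trans pairs; every non-trans pair is cis.
There are 4 geometric isomers: CO mer (3 arrangements); CO fac (chiral).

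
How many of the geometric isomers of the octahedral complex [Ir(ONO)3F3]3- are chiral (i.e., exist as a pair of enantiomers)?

An octahedron has six vertices in three trans pairs; every non-trans pair is cis.
There are 2 geometric isomers: ONO mer; ONO fac.
Each arrangement has an internal mirror plane or centre of symmetry, so none is chiral.

0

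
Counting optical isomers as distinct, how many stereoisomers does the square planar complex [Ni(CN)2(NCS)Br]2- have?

There are 2 geometric isomers: CN cis; CN trans.
Each arrangement has an internal mirror plane or centre of symmetry, so none is chiral.

2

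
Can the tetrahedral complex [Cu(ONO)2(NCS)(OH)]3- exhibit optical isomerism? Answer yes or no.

no

All four vertices of a tetrahedron are equivalent and mutually adjacent, so cis/trans isomerism cannot arise.
Only one geometric arrangement is possible.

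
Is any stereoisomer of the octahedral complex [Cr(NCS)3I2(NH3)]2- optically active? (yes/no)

no

In an octahedral complex each vertex has one trans partner and four cis neighbours.
The distinct arrangements are (3 in all): NCS mer, I trans; NCS fac, I cis; NCS mer, I cis.
Each arrangement has an internal mirror plane or centre of symmetry, so none is chiral.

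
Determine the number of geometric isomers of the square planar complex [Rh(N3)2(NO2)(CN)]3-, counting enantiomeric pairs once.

2

A square has two trans pairs of vertices; adjacent vertices are cis.
Working through the distinct placements yields 2 geometric isomers: N3 cis; N3 trans.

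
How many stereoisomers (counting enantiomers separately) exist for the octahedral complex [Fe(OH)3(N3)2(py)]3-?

The six octahedral sites form three mutually perpendicular trans pairs.
Systematic placement gives 3 geometric isomers: OH mer, N3 trans; OH fac, N3 cis; OH mer, N3 cis.
Each arrangement has an internal mirror plane or centre of symmetry, so none is chiral.

3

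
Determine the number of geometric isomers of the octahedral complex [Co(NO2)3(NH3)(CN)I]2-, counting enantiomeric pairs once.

In an octahedral complex each vertex has one trans partner and four cis neighbours.
Working through the distinct placements yields 4 geometric isomers: NO2 mer (3 arrangements); NO2 fac (chiral).

4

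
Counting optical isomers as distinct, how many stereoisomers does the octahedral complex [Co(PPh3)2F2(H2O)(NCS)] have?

The six octahedral sites form three mutually perpendicular trans pairs.
Systematic placement gives 6 geometric isomers: PPh3 trans, F trans; PPh3 cis, F trans; PPh3 trans, F cis; PPh3 cis, F cis (3 arrangements, 2 chiral).
Of these, 2 lack any improper symmetry element and so occur as enantiomeric pairs, giving 6 + 2 = 8 stereoisomers in total.

8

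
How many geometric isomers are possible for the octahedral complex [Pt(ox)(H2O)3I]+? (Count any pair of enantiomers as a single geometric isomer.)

Each ox is bidentate and must span two cis positions.
Systematic placement gives 2 geometric isomers: H2O mer; H2O fac.

2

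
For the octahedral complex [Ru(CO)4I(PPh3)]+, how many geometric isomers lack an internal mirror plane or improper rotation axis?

0

Systematic placement gives 2 geometric isomers: I and PPh3 mutually trans; I and PPh3 mutually cis.
Each arrangement has an internal mirror plane or centre of symmetry, so none is chiral.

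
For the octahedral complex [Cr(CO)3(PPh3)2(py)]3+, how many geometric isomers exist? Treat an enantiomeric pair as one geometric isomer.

3

Systematic placement gives 3 geometric isomers: CO mer, PPh3 cis; CO mer, PPh3 trans; CO fac, PPh3 cis.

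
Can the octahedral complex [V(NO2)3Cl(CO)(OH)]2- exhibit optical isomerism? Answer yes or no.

The distinct arrangements are (4 in all): NO2 mer (3 arrangements); NO2 fac (chiral).
One of these lacks any improper symmetry element and so occurs as an enantiomeric pair, giving 4 + 1 = 5 stereoisomers in total.

yes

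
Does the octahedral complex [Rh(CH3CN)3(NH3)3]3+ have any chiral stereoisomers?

no

In an octahedral complex each vertex has one trans partner and four cis neighbours.
Working through the distinct placements yields 2 geometric isomers: CH3CN mer; CH3CN fac.
Each arrangement has an internal mirror plane or centre of symmetry, so none is chiral.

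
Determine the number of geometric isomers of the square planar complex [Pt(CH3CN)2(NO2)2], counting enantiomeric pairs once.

2

A square has two trans pairs of vertices; adjacent vertices are cis.
Systematic placement gives 2 geometric isomers: CH3CN cis; CH3CN trans.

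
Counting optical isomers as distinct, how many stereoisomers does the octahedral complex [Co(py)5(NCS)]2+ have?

The six octahedral sites form three mutually perpendicular trans pairs.
Only one geometric arrangement is possible.

1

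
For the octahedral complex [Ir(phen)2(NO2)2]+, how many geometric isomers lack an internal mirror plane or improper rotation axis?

In an octahedral complex each vertex has one trans partner and four cis neighbours.
Each phen is bidentate and must span two cis positions.
The distinct arrangements are (2 in all): NO2 trans; NO2 cis (chiral).
One of these lacks any improper symmetry element and so occurs as an enantiomeric pair, giving 2 + 1 = 3 stereoisomers in total.

1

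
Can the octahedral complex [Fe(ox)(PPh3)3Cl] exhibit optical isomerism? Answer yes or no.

no

The six octahedral sites form three mutually perpendicular trans pairs.
Each ox is bidentate and must span two cis positions.
There are 2 geometric isomers: PPh3 fac; PPh3 mer.
Each arrangement has an internal mirror plane or centre of symmetry, so none is chiral.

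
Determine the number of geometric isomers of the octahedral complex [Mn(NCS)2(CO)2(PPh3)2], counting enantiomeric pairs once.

In an octahedral complex each vertex has one trans partner and four cis neighbours.
There are 5 geometric isomers: NCS trans, CO trans, PPh3 trans; NCS cis, CO trans, PPh3 cis; NCS cis, CO cis, PPh3 trans; NCS cis, CO cis, PPh3 cis (chiral); NCS trans, CO cis, PPh3 cis.

5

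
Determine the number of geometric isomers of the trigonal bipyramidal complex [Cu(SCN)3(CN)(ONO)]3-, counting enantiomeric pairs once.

A trigonal bipyramid has two axial and three equatorial sites, which are chemically inequivalent.
There are 4 geometric isomers: CN axial, ONO axial; CN axial, ONO equatorial; CN equatorial, ONO axial; CN equatorial, ONO equatorial.

4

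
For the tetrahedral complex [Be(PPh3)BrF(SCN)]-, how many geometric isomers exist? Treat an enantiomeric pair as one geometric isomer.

1

In a tetrahedral complex all four positions are equivalent and every pair of ligands is adjacent — there is no cis/trans distinction.
Only one geometric arrangement is possible; it has no improper symmetry element, so it exists as a pair of enantiomers (2 stereoisomers).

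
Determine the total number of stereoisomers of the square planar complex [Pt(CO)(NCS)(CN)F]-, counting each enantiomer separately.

3

A square has two trans pairs of vertices; adjacent vertices are cis.
There are 3 geometric isomers: (CN/F trans, CO/NCS trans); (CN/NCS trans, CO/F trans); (CN/CO trans, F/NCS trans).
Each arrangement has an internal mirror plane or centre of symmetry, so none is chiral.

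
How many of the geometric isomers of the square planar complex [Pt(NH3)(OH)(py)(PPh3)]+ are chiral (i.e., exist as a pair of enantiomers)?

A square has two trans pairs of vertices; adjacent vertices are cis.
Working through the distinct placements yields 3 geometric isomers: (NH3/PPh3 trans, OH/py trans); (NH3/py trans, OH/PPh3 trans); (NH3/OH trans, PPh3/py trans).
Each arrangement has an internal mirror plane or centre of symmetry, so none is chiral.

0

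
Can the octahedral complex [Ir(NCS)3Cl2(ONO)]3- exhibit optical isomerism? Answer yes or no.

no

The six octahedral sites form three mutually perpendicular trans pairs.
The distinct arrangements are (3 in all): NCS mer, Cl trans; NCS fac, Cl cis; NCS mer, Cl cis.
Each arrangement has an internal mirror plane or centre of symmetry, so none is chiral.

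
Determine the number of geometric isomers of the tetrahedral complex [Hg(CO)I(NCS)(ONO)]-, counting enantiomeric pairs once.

1

Only one geometric arrangement is possible; it has no improper symmetry element, so it exists as a pair of enantiomers (2 stereoisomers).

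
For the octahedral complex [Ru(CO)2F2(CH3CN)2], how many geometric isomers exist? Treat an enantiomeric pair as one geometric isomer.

An octahedron has six vertices in three trans pairs; every non-trans pair is cis.
The distinct arrangements are (5 in all): CO trans, F trans, CH3CN trans; CO cis, F cis, CH3CN trans; CO cis, F trans, CH3CN cis; CO cis, F cis, CH3CN cis (chiral); CO trans, F cis, CH3CN cis.

5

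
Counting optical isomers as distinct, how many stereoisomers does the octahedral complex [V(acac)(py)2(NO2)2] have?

An octahedron has six vertices in three trans pairs; every non-trans pair is cis.
Each acac is bidentate and must span two cis positions.
Working through the distinct placements yields 3 geometric isomers: py cis, NO2 trans; py trans, NO2 cis; py cis, NO2 cis (chiral).
One of these lacks any improper symmetry element and so occurs as an enantiomeric pair, giving 3 + 1 = 4 stereoisomers in total.

4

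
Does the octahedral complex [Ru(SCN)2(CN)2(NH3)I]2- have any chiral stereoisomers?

In an octahedral complex each vertex has one trans partner and four cis neighbours.
There are 6 geometric isomers: SCN trans, CN trans; SCN cis, CN trans; SCN trans, CN cis; SCN cis, CN cis (3 arrangements, 2 chiral).
Of these, 2 lack any improper symmetry element and so occur as enantiomeric pairs, giving 6 + 2 = 8 stereoisomers in total.

yes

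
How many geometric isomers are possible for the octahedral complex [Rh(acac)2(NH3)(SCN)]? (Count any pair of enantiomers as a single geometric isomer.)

The six octahedral sites form three mutually perpendicular trans pairs.
Each acac is bidentate and must span two cis positions.
Systematic placement gives 2 geometric isomers: NH3 and SCN mutually trans; NH3 and SCN mutually cis (chiral).

2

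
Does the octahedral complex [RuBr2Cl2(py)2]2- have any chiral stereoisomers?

The six octahedral sites form three mutually perpendicular trans pairs.
Working through the distinct placements yields 5 geometric isomers: Br trans, Cl trans, py trans; Br trans, Cl cis, py cis; Br cis, Cl cis, py trans; Br cis, Cl cis, py cis (chiral); Br cis, Cl trans, py cis.
One of these lacks any improper symmetry element and so occurs as an enantiomeric pair, giving 5 + 1 = 6 stereoisomers in total.

yes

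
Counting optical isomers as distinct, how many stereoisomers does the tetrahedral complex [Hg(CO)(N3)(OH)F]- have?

In a tetrahedral complex all four positions are equivalent and every pair of ligands is adjacent — there is no cis/trans distinction.
Only one geometric arrangement is possible; it has no improper symmetry element, so it exists as a pair of enantiomers (2 stereoisomers).

2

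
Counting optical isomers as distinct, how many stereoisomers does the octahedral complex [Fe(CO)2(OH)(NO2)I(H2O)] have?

15

Systematic enumeration (placing each ligand type in turn and discarding arrangements equivalent by rotation or reflection) gives 9 geometric isomers.
Of these, 6 lack any improper symmetry element and so occur as enantiomeric pairs, giving 9 + 6 = 15 stereoisomers in total.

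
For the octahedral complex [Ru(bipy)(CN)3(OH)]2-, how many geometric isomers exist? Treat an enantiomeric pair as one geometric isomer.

2

In an octahedral complex each vertex has one trans partner and four cis neighbours.
Each bipy is bidentate and must span two cis positions.
Working through the distinct placements yields 2 geometric isomers: CN mer; CN fac.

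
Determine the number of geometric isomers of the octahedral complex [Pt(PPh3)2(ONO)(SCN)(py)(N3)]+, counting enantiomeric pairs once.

The six octahedral sites form three mutually perpendicular trans pairs.
Placing the ligands in turn and identifying arrangements related by rotation or reflection leaves 9 distinct geometric isomers.

9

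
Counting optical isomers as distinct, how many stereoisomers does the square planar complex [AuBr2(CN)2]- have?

A square has two trans pairs of vertices; adjacent vertices are cis.
Working through the distinct placements yields 2 geometric isomers: Br cis; Br trans.
Each arrangement has an internal mirror plane or centre of symmetry, so none is chiral.

2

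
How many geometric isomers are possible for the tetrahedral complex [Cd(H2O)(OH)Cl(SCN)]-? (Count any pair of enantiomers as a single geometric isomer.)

1

In a tetrahedral complex all four positions are equivalent and every pair of ligands is adjacent — there is no cis/trans distinction.
Only one geometric arrangement is possible; it has no improper symmetry element, so it exists as a pair of enantiomers (2 stereoisomers).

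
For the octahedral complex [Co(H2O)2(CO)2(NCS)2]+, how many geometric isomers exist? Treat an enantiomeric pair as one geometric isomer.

5

An octahedron has six vertices in three trans pairs; every non-trans pair is cis.
Systematic placement gives 5 geometric isomers: H2O trans, CO trans, NCS trans; H2O cis, CO trans, NCS cis; H2O cis, CO cis, NCS trans; H2O cis, CO cis, NCS cis (chiral); H2O trans, CO cis, NCS cis.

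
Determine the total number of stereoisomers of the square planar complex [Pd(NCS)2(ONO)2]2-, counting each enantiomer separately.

2

A square has two trans pairs of vertices; adjacent vertices are cis.
The distinct arrangements are (2 in all): NCS cis; NCS trans.
Each arrangement has an internal mirror plane or centre of symmetry, so none is chiral.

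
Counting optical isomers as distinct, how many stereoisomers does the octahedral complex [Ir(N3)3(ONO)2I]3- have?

3

An octahedron has six vertices in three trans pairs; every non-trans pair is cis.
The distinct arrangements are (3 in all): N3 mer, ONO trans; N3 fac, ONO cis; N3 mer, ONO cis.
Each arrangement has an internal mirror plane or centre of symmetry, so none is chiral.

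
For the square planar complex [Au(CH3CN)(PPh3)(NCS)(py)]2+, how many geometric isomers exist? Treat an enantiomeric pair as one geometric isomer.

Working through the distinct placements yields 3 geometric isomers: (CH3CN/PPh3 trans, NCS/py trans); (CH3CN/py trans, NCS/PPh3 trans); (CH3CN/NCS trans, PPh3/py trans).

3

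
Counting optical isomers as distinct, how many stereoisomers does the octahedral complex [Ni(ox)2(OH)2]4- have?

3

An octahedron has six vertices in three trans pairs; every non-trans pair is cis.
Each ox is bidentate and must span two cis positions.
There are 2 geometric isomers: OH trans; OH cis (chiral).
One of these lacks any improper symmetry element and so occurs as an enantiomeric pair, giving 2 + 1 = 3 stereoisomers in total.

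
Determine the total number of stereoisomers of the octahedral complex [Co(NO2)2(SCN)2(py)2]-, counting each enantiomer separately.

6

An octahedron has six vertices in three trans pairs; every non-trans pair is cis.
There are 5 geometric isomers: NO2 trans, SCN trans, py trans; NO2 trans, SCN cis, py cis; NO2 cis, SCN cis, py trans; NO2 cis, SCN cis, py cis (chiral); NO2 cis, SCN trans, py cis.
One of these lacks any improper symmetry element and so occurs as an enantiomeric pair, giving 5 + 1 = 6 stereoisomers in total.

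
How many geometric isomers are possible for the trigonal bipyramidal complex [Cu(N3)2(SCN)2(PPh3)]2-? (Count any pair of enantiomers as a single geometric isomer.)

Exhaustive case analysis gives 5 geometric isomers.

5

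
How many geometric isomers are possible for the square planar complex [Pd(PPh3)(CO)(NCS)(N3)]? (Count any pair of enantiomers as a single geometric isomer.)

3

A square has two trans pairs of vertices; adjacent vertices are cis.
There are 3 geometric isomers: (CO/NCS trans, N3/PPh3 trans); (CO/PPh3 trans, N3/NCS trans); (CO/N3 trans, NCS/PPh3 trans).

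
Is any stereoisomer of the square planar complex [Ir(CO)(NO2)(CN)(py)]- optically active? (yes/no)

In a square planar complex each vertex has one trans partner and two cis neighbours.
The distinct arrangements are (3 in all): (CN/NO2 trans, CO/py trans); (CN/py trans, CO/NO2 trans); (CN/CO trans, NO2/py trans).
Each arrangement has an internal mirror plane or centre of symmetry, so none is chiral.

no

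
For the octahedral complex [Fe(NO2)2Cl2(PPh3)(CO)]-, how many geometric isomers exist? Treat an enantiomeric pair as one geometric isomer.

6

An octahedron has six vertices in three trans pairs; every non-trans pair is cis.
There are 6 geometric isomers: NO2 cis, Cl cis (3 arrangements, 2 chiral); NO2 trans, Cl cis; NO2 cis, Cl trans; NO2 trans, Cl trans.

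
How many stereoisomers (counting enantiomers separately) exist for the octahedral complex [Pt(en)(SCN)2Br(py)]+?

In an octahedral complex each vertex has one trans partner and four cis neighbours.
Each en is bidentate and must span two cis positions.
Working through the distinct placements yields 4 geometric isomers: SCN cis (3 arrangements, 2 chiral); SCN trans.
Of these, 2 lack any improper symmetry element and so occur as enantiomeric pairs, giving 4 + 2 = 6 stereoisomers in total.

6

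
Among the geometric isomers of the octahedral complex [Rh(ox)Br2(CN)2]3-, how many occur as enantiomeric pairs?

1

An octahedron has six vertices in three trans pairs; every non-trans pair is cis.
Each ox is bidentate and must span two cis positions.
Working through the distinct placements yields 3 geometric isomers: Br trans, CN cis; Br cis, CN cis (chiral); Br cis, CN trans.
One of these lacks any improper symmetry element and so occurs as an enantiomeric pair, giving 3 + 1 = 4 stereoisomers in total.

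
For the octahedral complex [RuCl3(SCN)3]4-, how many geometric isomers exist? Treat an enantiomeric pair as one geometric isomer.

An octahedron has six vertices in three trans pairs; every non-trans pair is cis.
There are 2 geometric isomers: Cl mer; Cl fac.

2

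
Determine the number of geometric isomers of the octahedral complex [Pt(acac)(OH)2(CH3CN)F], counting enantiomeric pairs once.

4

Each acac is bidentate and must span two cis positions.
Working through the distinct placements yields 4 geometric isomers: OH cis (3 arrangements, 2 chiral); OH trans.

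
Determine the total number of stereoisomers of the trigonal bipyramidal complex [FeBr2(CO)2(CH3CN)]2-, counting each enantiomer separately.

Placing the ligands in turn and identifying arrangements related by rotation or reflection leaves 5 distinct geometric isomers.
One of these lacks any improper symmetry element and so occurs as an enantiomeric pair, giving 5 + 1 = 6 stereoisomers in total.

6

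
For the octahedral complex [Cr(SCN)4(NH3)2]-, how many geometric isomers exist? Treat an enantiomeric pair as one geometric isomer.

The six octahedral sites form three mutually perpendicular trans pairs.
There are 2 geometric isomers: NH3 trans; NH3 cis.

2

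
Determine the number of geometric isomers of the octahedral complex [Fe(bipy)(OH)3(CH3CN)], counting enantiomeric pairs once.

2

An octahedron has six vertices in three trans pairs; every non-trans pair is cis.
Each bipy is bidentate and must span two cis positions.
Working through the distinct placements yields 2 geometric isomers: OH fac; OH mer.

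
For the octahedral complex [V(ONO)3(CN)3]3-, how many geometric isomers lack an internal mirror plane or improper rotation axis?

0

In an octahedral complex each vertex has one trans partner and four cis neighbours.
The distinct arrangements are (2 in all): ONO mer; ONO fac.
Each arrangement has an internal mirror plane or centre of symmetry, so none is chiral.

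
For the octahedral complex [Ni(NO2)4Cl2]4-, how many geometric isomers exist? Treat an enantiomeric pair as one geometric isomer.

2

The six octahedral sites form three mutually perpendicular trans pairs.
The distinct arrangements are (2 in all): Cl trans; Cl cis.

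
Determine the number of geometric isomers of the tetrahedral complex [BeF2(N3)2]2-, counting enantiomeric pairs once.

1

Only one geometric arrangement is possible.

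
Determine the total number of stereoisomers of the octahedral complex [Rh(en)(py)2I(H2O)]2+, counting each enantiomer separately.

6

The six octahedral sites form three mutually perpendicular trans pairs.
Each en is bidentate and must span two cis positions.
Systematic placement gives 4 geometric isomers: py cis (3 arrangements, 2 chiral); py trans.
Of these, 2 lack any improper symmetry element and so occur as enantiomeric pairs, giving 4 + 2 = 6 stereoisomers in total.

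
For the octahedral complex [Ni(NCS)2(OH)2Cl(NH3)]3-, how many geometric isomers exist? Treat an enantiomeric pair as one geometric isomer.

6

The distinct arrangements are (6 in all): NCS cis, OH trans; NCS cis, OH cis (3 arrangements, 2 chiral); NCS trans, OH trans; NCS trans, OH cis.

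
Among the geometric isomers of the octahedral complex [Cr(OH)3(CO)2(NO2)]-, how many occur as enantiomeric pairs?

In an octahedral complex each vertex has one trans partner and four cis neighbours.
There are 3 geometric isomers: OH mer, CO trans; OH mer, CO cis; OH fac, CO cis.
Each arrangement has an internal mirror plane or centre of symmetry, so none is chiral.

0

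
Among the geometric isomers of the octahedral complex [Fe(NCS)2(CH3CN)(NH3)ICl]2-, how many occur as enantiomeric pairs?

The six octahedral sites form three mutually perpendicular trans pairs.
Exhaustive case analysis gives 9 geometric isomers.
Of these, 6 lack any improper symmetry element and so occur as enantiomeric pairs, giving 9 + 6 = 15 stereoisomers in total.

6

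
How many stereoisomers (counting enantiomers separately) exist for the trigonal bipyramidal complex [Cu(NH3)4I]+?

2

The distinct arrangements are (2 in all): I axial; I equatorial.
Each arrangement has an internal mirror plane or centre of symmetry, so none is chiral.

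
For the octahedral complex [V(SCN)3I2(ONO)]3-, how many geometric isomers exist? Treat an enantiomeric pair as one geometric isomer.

The six octahedral sites form three mutually perpendicular trans pairs.
Systematic placement gives 3 geometric isomers: SCN mer, I trans; SCN mer, I cis; SCN fac, I cis.

3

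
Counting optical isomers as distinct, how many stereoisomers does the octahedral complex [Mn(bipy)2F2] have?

3

In an octahedral complex each vertex has one trans partner and four cis neighbours.
Each bipy is bidentate and must span two cis positions.
Systematic placement gives 2 geometric isomers: F trans; F cis (chiral).
One of these lacks any improper symmetry element and so occurs as an enantiomeric pair, giving 2 + 1 = 3 stereoisomers in total.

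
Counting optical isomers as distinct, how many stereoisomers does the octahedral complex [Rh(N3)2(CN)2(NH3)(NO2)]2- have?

An octahedron has six vertices in three trans pairs; every non-trans pair is cis.
There are 6 geometric isomers: N3 trans, CN trans; N3 cis, CN trans; N3 cis, CN cis (3 arrangements, 2 chiral); N3 trans, CN cis.
Of these, 2 lack any improper symmetry element and so occur as enantiomeric pairs, giving 6 + 2 = 8 stereoisomers in total.

8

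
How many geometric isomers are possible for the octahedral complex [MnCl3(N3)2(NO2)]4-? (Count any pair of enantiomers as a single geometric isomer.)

The distinct arrangements are (3 in all): Cl mer, N3 cis; Cl mer, N3 trans; Cl fac, N3 cis.

3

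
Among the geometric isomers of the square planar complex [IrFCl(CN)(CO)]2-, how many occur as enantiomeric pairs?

0

The distinct arrangements are (3 in all): (CN/Cl trans, CO/F trans); (CN/F trans, CO/Cl trans); (CN/CO trans, Cl/F trans).
Each arrangement has an internal mirror plane or centre of symmetry, so none is chiral.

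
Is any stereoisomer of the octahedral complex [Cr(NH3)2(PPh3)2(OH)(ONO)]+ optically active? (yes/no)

yes

Working through the distinct placements yields 6 geometric isomers: NH3 trans, PPh3 trans; NH3 trans, PPh3 cis; NH3 cis, PPh3 trans; NH3 cis, PPh3 cis (3 arrangements, 2 chiral).
Of these, 2 lack any improper symmetry element and so occur as enantiomeric pairs, giving 6 + 2 = 8 stereoisomers in total.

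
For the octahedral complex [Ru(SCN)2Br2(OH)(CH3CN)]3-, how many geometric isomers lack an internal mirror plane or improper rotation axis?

2

In an octahedral complex each vertex has one trans partner and four cis neighbours.
Systematic placement gives 6 geometric isomers: SCN trans, Br trans; SCN cis, Br trans; SCN trans, Br cis; SCN cis, Br cis (3 arrangements, 2 chiral).
Of these, 2 lack any improper symmetry element and so occur as enantiomeric pairs, giving 6 + 2 = 8 stereoisomers in total.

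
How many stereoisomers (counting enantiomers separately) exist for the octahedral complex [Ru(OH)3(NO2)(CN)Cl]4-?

5

In an octahedral complex each vertex has one trans partner and four cis neighbours.
Working through the distinct placements yields 4 geometric isomers: OH mer (3 arrangements); OH fac (chiral).
One of these lacks any improper symmetry element and so occurs as an enantiomeric pair, giving 4 + 1 = 5 stereoisomers in total.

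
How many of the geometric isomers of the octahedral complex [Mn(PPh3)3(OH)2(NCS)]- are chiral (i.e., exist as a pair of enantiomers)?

The six octahedral sites form three mutually perpendicular trans pairs.
Systematic placement gives 3 geometric isomers: PPh3 mer, OH cis; PPh3 mer, OH trans; PPh3 fac, OH cis.
Each arrangement has an internal mirror plane or centre of symmetry, so none is chiral.

0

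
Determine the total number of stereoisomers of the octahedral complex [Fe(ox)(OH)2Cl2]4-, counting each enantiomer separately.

4

In an octahedral complex each vertex has one trans partner and four cis neighbours.
Each ox is bidentate and must span two cis positions.
The distinct arrangements are (3 in all): OH cis, Cl trans; OH cis, Cl cis (chiral); OH trans, Cl cis.
One of these lacks any improper symmetry element and so occurs as an enantiomeric pair, giving 3 + 1 = 4 stereoisomers in total.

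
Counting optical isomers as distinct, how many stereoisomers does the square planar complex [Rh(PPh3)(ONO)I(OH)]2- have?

3

Systematic placement gives 3 geometric isomers: (I/ONO trans, OH/PPh3 trans); (I/PPh3 trans, OH/ONO trans); (I/OH trans, ONO/PPh3 trans).
Each arrangement has an internal mirror plane or centre of symmetry, so none is chiral.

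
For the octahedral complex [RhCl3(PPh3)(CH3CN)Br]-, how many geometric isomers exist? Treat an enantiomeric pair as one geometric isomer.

There are 4 geometric isomers: Cl mer (3 arrangements); Cl fac (chiral).

4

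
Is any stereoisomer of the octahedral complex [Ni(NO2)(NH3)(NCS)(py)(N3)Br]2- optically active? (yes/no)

yes

Placing the ligands in turn and identifying arrangements related by rotation or reflection leaves 15 distinct geometric isomers.
Of these, 15 lack any improper symmetry element and so occur as enantiomeric pairs, giving 15 + 15 = 30 stereoisomers in total.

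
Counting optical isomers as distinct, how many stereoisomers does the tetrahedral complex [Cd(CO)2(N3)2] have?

All four vertices of a tetrahedron are equivalent and mutually adjacent, so cis/trans isomerism cannot arise.
Only one geometric arrangement is possible.

1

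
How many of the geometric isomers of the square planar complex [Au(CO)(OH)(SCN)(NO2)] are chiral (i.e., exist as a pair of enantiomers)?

0

Working through the distinct placements yields 3 geometric isomers: (CO/OH trans, NO2/SCN trans); (CO/SCN trans, NO2/OH trans); (CO/NO2 trans, OH/SCN trans).
Each arrangement has an internal mirror plane or centre of symmetry, so none is chiral.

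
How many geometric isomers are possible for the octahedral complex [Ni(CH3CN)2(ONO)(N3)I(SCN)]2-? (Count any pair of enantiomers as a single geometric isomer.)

The six octahedral sites form three mutually perpendicular trans pairs.
Placing the ligands in turn and identifying arrangements related by rotation or reflection leaves 9 distinct geometric isomers.

9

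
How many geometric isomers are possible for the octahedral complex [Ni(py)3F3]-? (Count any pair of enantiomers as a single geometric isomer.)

In an octahedral complex each vertex has one trans partner and four cis neighbours.
Working through the distinct placements yields 2 geometric isomers: py mer; py fac.

2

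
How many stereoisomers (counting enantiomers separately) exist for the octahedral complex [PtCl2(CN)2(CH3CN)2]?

Working through the distinct placements yields 5 geometric isomers: Cl trans, CN trans, CH3CN trans; Cl cis, CN cis, CH3CN trans; Cl trans, CN cis, CH3CN cis; Cl cis, CN cis, CH3CN cis (chiral); Cl cis, CN trans, CH3CN cis.
One of these lacks any improper symmetry element and so occurs as an enantiomeric pair, giving 5 + 1 = 6 stereoisomers in total.

6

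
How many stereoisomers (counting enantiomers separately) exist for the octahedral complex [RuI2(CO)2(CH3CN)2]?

6

An octahedron has six vertices in three trans pairs; every non-trans pair is cis.
The distinct arrangements are (5 in all): I trans, CO trans, CH3CN trans; I cis, CO cis, CH3CN trans; I trans, CO cis, CH3CN cis; I cis, CO cis, CH3CN cis (chiral); I cis, CO trans, CH3CN cis.
One of these lacks any improper symmetry element and so occurs as an enantiomeric pair, giving 5 + 1 = 6 stereoisomers in total.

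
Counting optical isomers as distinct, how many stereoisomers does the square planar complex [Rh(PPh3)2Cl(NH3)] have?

A square has two trans pairs of vertices; adjacent vertices are cis.
There are 2 geometric isomers: PPh3 cis; PPh3 trans.
Each arrangement has an internal mirror plane or centre of symmetry, so none is chiral.

2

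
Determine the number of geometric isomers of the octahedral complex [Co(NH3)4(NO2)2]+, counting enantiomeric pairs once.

2

An octahedron has six vertices in three trans pairs; every non-trans pair is cis.
Systematic placement gives 2 geometric isomers: NO2 trans; NO2 cis.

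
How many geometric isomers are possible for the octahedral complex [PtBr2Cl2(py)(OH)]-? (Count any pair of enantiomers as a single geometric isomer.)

An octahedron has six vertices in three trans pairs; every non-trans pair is cis.
Systematic placement gives 6 geometric isomers: Br trans, Cl trans; Br trans, Cl cis; Br cis, Cl cis (3 arrangements, 2 chiral); Br cis, Cl trans.

6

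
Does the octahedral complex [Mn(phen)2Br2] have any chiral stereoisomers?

yes

The six octahedral sites form three mutually perpendicular trans pairs.
Each phen is bidentate and must span two cis positions.
Working through the distinct placements yields 2 geometric isomers: Br trans; Br cis (chiral).
One of these lacks any improper symmetry element and so occurs as an enantiomeric pair, giving 2 + 1 = 3 stereoisomers in total.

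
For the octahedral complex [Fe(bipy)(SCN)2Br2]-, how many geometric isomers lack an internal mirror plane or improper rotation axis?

An octahedron has six vertices in three trans pairs; every non-trans pair is cis.
Each bipy is bidentate and must span two cis positions.
Systematic placement gives 3 geometric isomers: SCN cis, Br trans; SCN cis, Br cis (chiral); SCN trans, Br cis.
One of these lacks any improper symmetry element and so occurs as an enantiomeric pair, giving 3 + 1 = 4 stereoisomers in total.

1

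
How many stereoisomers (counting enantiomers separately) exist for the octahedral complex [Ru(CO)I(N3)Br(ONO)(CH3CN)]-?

An octahedron has six vertices in three trans pairs; every non-trans pair is cis.
Placing the ligands in turn and identifying arrangements related by rotation or reflection leaves 15 distinct geometric isomers.
Of these, 15 lack any improper symmetry element and so occur as enantiomeric pairs, giving 15 + 15 = 30 stereoisomers in total.

30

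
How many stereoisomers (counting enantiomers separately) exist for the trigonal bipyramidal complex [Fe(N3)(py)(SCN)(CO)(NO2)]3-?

20

A trigonal bipyramid has two axial and three equatorial sites, which are chemically inequivalent.
Placing the ligands in turn and identifying arrangements related by rotation or reflection leaves 10 distinct geometric isomers.
Of these, 10 lack any improper symmetry element and so occur as enantiomeric pairs, giving 10 + 10 = 20 stereoisomers in total.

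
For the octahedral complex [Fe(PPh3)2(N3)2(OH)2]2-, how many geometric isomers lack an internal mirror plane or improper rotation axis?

The six octahedral sites form three mutually perpendicular trans pairs.
There are 5 geometric isomers: PPh3 trans, N3 trans, OH trans; PPh3 cis, N3 trans, OH cis; PPh3 trans, N3 cis, OH cis; PPh3 cis, N3 cis, OH cis (chiral); PPh3 cis, N3 cis, OH trans.
One of these lacks any improper symmetry element and so occurs as an enantiomeric pair, giving 5 + 1 = 6 stereoisomers in total.

1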